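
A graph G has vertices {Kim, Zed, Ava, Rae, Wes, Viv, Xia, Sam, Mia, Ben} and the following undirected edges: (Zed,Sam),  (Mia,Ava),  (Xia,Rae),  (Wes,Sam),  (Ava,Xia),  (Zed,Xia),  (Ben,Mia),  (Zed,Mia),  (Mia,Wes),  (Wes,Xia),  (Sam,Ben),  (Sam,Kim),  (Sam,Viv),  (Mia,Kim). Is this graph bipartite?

A valid 2-coloring puts {Xia, Sam, Mia} on one side and {Kim, Zed, Ava, Rae, Wes, Viv, Ben} on the other; every edge crosses between the two sides.

Yes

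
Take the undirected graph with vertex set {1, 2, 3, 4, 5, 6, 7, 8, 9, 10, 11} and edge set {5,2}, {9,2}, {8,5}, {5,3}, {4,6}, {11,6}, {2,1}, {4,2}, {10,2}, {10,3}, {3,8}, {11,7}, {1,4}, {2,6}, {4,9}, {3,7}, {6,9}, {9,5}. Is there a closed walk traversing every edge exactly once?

Yes

Degrees: 1:2, 2:6, 3:4, 4:4, 5:4, 6:4, 7:2, 8:2, 9:4, 10:2, 11:2
All degrees are even and the non-isolated vertices are connected — an Eulerian circuit exists.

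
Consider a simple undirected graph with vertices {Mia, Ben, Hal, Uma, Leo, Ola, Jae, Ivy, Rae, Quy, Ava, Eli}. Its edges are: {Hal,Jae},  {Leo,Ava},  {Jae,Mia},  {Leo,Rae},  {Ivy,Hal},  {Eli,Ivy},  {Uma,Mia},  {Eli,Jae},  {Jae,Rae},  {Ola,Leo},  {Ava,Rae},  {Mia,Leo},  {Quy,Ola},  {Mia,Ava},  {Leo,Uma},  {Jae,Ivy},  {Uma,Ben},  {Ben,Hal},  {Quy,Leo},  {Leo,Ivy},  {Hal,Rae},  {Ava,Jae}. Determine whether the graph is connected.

Yes

Starting from Mia and exploring outward reaches every vertex (Mia, Ava, Uma, Jae, Leo, Rae, Ben, Eli, Ivy, Hal, Quy, Ola); the graph is connected.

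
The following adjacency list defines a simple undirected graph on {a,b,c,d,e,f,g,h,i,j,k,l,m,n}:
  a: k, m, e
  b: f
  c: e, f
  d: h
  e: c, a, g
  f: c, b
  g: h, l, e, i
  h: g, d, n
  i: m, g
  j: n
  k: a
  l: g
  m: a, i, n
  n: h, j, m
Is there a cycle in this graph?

Yes

The graph has 14 vertices, 15 edges, and 1 connected component.
One cycle is a-e-g-i-m-a.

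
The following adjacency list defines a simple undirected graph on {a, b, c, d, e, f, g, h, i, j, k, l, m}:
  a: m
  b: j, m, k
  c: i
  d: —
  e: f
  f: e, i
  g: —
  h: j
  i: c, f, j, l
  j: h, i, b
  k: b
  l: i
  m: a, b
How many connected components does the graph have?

Component: {d}
Component: {g}
Component: {a, b, c, e, f, h, i, j, k, l, m}

3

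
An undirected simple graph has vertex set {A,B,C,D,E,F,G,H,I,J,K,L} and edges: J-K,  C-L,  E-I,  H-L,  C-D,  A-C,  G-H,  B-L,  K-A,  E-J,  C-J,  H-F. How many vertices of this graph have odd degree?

8

Degrees: A:2, B:1, C:4, D:1, E:2, F:1, G:1, H:3, I:1, J:3, K:2, L:3
Odd-degree vertices: B, D, F, G, H, I, J, L.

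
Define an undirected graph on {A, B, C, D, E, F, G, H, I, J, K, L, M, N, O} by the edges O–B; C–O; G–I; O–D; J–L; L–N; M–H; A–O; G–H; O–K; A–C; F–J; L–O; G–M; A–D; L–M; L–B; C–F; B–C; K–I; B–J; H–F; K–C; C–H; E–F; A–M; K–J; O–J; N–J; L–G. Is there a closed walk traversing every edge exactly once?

No

Degrees: A:4, B:4, C:6, D:2, E:1, F:4, G:4, H:4, I:2, J:6, K:4, L:6, M:4, N:2, O:7
E, O have odd degree; an Eulerian circuit needs every degree to be even, so none exists.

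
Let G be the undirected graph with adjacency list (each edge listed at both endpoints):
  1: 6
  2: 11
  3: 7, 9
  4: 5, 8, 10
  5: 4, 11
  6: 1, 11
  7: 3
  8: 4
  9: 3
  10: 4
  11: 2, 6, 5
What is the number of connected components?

Component: {3, 7, 9}
Component: {1, 2, 4, 5, 6, 8, 10, 11}

2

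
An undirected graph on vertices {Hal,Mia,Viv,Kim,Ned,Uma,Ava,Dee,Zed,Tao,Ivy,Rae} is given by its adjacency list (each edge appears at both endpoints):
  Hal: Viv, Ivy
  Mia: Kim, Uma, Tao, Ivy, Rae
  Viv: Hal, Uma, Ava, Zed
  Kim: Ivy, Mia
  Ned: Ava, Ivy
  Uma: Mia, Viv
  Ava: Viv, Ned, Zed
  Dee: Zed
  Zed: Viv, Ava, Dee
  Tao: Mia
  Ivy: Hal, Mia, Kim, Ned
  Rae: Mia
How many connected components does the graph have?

1

Component: {Hal, Mia, Viv, Kim, Ned, Uma, Ava, Dee, Zed, Tao, Ivy, Rae}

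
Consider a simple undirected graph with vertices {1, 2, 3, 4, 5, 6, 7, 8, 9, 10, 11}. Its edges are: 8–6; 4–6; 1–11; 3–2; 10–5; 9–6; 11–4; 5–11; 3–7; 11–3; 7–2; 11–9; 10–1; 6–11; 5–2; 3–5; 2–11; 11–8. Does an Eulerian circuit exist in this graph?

Degrees: 1:2, 2:4, 3:4, 4:2, 5:4, 6:4, 7:2, 8:2, 9:2, 10:2, 11:8
Every vertex has even degree and the edges form a single connected piece, so an Eulerian circuit exists.

Yes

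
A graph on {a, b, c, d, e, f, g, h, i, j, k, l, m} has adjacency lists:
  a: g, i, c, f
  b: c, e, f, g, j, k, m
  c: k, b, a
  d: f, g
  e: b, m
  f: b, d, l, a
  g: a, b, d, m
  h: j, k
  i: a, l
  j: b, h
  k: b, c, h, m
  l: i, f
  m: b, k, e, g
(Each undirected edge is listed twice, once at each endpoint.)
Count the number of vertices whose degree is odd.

Degrees: a:4, b:7, c:3, d:2, e:2, f:4, g:4, h:2, i:2, j:2, k:4, l:2, m:4
Odd-degree vertices: b, c.

2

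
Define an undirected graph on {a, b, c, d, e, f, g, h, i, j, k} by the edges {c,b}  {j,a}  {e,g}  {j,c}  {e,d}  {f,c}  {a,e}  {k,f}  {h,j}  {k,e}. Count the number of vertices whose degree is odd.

Degrees: a:2, b:1, c:3, d:1, e:4, f:2, g:1, h:1, i:0, j:3, k:2
Odd-degree vertices: b, c, d, g, h, j.

6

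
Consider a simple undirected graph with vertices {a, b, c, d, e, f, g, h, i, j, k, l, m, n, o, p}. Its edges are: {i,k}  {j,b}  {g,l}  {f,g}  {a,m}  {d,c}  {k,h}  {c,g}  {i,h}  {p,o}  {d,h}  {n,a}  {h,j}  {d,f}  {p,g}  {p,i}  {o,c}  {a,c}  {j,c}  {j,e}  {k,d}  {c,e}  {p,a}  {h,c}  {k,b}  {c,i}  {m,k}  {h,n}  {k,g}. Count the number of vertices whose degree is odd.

Degrees: a:4, b:2, c:8, d:4, e:2, f:2, g:5, h:6, i:4, j:4, k:6, l:1, m:2, n:2, o:2, p:4
Odd-degree vertices: g, l.

2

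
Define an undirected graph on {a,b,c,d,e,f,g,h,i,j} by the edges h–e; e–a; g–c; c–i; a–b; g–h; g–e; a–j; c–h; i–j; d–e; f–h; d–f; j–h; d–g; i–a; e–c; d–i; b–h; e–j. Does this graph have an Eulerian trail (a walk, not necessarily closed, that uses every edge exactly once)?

Degrees: a:4, b:2, c:4, d:4, e:6, f:2, g:4, h:6, i:4, j:4
Odd-degree vertices: none (0 total).
With 0 odd-degree vertices and all edges in one connected piece, an Eulerian trail exists.

Yes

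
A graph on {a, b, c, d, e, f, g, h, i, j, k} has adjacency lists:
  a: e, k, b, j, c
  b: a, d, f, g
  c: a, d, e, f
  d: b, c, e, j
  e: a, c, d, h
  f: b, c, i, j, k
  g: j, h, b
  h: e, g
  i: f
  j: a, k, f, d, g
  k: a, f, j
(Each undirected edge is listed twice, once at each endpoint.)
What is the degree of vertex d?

4

Neighbors of d: b, c, e, j.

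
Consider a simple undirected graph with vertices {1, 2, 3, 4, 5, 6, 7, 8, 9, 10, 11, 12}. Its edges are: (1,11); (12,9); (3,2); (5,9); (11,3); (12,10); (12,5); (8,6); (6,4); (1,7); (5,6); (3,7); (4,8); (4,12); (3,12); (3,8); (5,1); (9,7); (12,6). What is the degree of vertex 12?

6

Neighbors of 12: 3, 4, 5, 6, 9, 10.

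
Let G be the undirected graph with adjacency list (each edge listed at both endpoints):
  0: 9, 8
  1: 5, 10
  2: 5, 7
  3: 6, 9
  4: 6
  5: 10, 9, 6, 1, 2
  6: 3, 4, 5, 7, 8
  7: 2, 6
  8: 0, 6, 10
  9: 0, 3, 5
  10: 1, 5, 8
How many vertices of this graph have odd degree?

Degrees: 0:2, 1:2, 2:2, 3:2, 4:1, 5:5, 6:5, 7:2, 8:3, 9:3, 10:3
Odd-degree vertices: 4, 5, 6, 8, 9, 10.

6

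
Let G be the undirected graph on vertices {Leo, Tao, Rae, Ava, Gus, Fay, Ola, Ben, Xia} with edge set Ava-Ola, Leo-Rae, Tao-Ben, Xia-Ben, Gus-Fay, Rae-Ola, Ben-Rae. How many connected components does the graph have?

2

Component: {Gus, Fay}
Component: {Leo, Tao, Rae, Ava, Ola, Ben, Xia}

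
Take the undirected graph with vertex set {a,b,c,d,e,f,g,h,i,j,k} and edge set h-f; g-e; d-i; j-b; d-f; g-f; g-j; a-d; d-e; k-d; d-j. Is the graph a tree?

The graph has 11 vertices and 11 edges.
It splits into 2 components, so it cannot be a tree.

No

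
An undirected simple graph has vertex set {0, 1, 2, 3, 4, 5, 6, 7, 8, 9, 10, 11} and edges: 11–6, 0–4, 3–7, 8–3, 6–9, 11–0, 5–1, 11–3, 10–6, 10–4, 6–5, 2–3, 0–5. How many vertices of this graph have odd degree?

8

Degrees: 0:3, 1:1, 2:1, 3:4, 4:2, 5:3, 6:4, 7:1, 8:1, 9:1, 10:2, 11:3
Odd-degree vertices: 0, 1, 2, 5, 7, 8, 9, 11.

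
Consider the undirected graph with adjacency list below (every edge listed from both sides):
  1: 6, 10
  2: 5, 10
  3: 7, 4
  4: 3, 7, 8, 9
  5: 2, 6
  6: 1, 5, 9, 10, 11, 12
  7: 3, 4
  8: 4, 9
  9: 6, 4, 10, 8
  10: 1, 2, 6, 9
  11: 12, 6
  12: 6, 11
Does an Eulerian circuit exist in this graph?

Yes

Degrees: 1:2, 2:2, 3:2, 4:4, 5:2, 6:6, 7:2, 8:2, 9:4, 10:4, 11:2, 12:2
All degrees are even and the non-isolated vertices are connected — an Eulerian circuit exists.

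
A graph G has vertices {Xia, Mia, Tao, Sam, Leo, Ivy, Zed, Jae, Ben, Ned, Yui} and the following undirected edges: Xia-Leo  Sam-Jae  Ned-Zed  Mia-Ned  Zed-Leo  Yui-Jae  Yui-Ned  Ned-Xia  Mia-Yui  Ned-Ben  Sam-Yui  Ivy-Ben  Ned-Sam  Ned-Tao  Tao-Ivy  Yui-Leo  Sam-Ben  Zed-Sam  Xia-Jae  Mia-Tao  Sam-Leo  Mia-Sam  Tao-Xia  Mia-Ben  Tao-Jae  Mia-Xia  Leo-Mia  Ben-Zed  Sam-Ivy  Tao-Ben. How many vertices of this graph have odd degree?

Degrees: Xia:5, Mia:7, Tao:6, Sam:8, Leo:5, Ivy:3, Zed:4, Jae:4, Ben:6, Ned:7, Yui:5
Odd-degree vertices: Xia, Mia, Leo, Ivy, Ned, Yui.

6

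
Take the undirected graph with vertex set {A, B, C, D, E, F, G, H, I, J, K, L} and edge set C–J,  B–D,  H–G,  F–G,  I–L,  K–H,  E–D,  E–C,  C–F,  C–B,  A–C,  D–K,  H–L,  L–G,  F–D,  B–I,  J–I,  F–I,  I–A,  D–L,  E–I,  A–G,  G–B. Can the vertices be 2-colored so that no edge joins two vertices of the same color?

No

The cycle G-H-L-G has length 3, which is odd, so the graph is not bipartite.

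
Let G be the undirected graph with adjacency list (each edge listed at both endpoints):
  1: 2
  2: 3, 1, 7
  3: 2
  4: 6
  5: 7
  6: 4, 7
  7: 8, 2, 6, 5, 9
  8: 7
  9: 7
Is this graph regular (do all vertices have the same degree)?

No

Degrees: 1:1, 2:3, 3:1, 4:1, 5:1, 6:2, 7:5, 8:1, 9:1
Vertex 1 has degree 1 while 7 has degree 5, so the graph is not regular.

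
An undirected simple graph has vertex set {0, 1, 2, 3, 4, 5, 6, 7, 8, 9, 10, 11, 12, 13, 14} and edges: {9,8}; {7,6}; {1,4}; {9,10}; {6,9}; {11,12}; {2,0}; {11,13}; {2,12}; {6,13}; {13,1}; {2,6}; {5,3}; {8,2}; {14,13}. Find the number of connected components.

2

Component: {3, 5}
Component: {0, 1, 2, 4, 6, 7, 8, 9, 10, 11, 12, 13, 14}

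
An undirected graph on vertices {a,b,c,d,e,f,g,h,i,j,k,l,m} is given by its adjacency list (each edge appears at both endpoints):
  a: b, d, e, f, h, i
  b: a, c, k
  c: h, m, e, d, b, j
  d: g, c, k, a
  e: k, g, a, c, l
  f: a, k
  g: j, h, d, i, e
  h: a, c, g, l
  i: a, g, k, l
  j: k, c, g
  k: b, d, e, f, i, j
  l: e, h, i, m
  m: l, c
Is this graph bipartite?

Partition the vertices as {b, d, e, f, h, i, j, m} vs {a, c, g, k, l}. Each listed edge has one endpoint in each part, so the graph is bipartite.

Yes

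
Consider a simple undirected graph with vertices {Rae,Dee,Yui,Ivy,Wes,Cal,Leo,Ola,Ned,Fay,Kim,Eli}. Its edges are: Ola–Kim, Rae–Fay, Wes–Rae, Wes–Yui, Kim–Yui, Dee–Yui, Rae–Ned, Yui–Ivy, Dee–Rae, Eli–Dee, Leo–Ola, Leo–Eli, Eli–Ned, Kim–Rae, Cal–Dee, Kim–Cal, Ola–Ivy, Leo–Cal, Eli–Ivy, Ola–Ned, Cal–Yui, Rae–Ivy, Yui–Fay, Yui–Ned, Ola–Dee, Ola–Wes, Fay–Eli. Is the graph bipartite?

Cal-Yui-Wes-Ola-Leo-Cal is an odd cycle (length 5), and a bipartite graph can contain only even cycles.

No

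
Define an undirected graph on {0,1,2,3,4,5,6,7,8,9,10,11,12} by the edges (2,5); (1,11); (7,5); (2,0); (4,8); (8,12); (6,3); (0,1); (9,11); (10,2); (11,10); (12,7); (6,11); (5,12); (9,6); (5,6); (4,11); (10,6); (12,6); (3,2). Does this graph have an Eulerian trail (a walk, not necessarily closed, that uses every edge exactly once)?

Yes

Degrees: 0:2, 1:2, 2:4, 3:2, 4:2, 5:4, 6:6, 7:2, 8:2, 9:2, 10:3, 11:5, 12:4
Odd-degree vertices: 10, 11 (2 total).
The non-isolated vertices are connected and exactly 2 have odd degree, so an Eulerian trail exists (from 10 to 11).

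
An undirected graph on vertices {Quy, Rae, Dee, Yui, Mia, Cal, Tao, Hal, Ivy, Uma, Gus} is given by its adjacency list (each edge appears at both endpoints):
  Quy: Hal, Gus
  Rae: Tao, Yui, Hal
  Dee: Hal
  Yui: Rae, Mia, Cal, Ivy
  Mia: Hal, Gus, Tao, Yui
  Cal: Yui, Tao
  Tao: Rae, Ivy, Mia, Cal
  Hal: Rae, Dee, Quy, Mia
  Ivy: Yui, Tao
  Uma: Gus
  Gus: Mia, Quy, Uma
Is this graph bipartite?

Partition the vertices as {Yui, Tao, Hal, Gus} vs {Quy, Rae, Dee, Mia, Cal, Ivy, Uma}. Each listed edge has one endpoint in each part, so the graph is bipartite.

Yes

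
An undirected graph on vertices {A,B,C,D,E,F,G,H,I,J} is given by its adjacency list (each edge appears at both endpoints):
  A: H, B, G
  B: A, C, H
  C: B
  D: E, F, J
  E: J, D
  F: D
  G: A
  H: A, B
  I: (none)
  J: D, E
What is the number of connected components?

3

Component: {I}
Component: {D, E, F, J}
Component: {A, B, C, G, H}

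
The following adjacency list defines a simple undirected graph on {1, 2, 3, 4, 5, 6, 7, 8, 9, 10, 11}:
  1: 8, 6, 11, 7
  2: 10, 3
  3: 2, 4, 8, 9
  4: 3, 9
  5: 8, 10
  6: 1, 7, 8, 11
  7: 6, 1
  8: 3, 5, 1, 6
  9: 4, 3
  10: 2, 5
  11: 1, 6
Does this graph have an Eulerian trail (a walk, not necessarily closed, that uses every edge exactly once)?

Yes

Degrees: 1:4, 2:2, 3:4, 4:2, 5:2, 6:4, 7:2, 8:4, 9:2, 10:2, 11:2
Odd-degree vertices: none (0 total).
With 0 odd-degree vertices and all edges in one connected piece, an Eulerian trail exists.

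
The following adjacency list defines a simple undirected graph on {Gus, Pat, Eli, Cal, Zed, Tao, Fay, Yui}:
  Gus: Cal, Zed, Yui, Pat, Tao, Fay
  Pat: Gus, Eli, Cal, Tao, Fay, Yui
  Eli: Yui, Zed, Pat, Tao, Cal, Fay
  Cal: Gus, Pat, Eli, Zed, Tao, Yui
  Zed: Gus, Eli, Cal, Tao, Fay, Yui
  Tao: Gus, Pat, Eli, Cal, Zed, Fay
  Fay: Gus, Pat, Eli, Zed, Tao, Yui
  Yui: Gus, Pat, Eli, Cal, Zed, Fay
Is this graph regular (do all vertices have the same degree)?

Degrees: Gus:6, Pat:6, Eli:6, Cal:6, Zed:6, Tao:6, Fay:6, Yui:6
Every vertex has degree 6, so the graph is 6-regular.

Yes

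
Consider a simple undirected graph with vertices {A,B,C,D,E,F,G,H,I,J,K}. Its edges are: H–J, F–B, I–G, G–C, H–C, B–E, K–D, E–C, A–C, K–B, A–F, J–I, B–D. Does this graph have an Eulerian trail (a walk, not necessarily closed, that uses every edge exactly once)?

Degrees: A:2, B:4, C:4, D:2, E:2, F:2, G:2, H:2, I:2, J:2, K:2
Odd-degree vertices: none (0 total).
With 0 odd-degree vertices and all edges in one connected piece, an Eulerian trail exists.

Yes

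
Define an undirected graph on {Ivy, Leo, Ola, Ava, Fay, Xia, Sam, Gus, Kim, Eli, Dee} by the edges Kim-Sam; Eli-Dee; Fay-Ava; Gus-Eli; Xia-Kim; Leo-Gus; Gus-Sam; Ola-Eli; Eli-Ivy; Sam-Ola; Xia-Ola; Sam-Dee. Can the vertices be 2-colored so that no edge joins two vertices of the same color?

Yes

Color {Leo, Fay, Xia, Sam, Eli} black and {Ivy, Ola, Ava, Gus, Kim, Dee} white. No edge joins two same-colored vertices, so the graph is bipartite.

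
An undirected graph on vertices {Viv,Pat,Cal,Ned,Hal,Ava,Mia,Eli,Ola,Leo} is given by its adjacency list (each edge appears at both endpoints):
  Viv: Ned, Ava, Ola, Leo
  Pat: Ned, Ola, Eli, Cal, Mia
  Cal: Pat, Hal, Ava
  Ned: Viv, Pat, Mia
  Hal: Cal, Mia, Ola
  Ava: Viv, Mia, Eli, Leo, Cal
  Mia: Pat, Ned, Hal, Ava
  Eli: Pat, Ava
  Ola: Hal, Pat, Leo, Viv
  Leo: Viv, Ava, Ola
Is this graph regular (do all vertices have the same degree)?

No

Degrees: Viv:4, Pat:5, Cal:3, Ned:3, Hal:3, Ava:5, Mia:4, Eli:2, Ola:4, Leo:3
Degrees are not all equal (e.g. deg(Eli)=2 but deg(Pat)=5); not regular.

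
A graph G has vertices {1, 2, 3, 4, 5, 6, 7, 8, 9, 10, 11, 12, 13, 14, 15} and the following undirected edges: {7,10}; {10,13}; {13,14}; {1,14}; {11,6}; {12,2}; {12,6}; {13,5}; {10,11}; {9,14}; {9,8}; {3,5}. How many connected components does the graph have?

3

Component: {4}
Component: {15}
Component: {1, 2, 3, 5, 6, 7, 8, 9, 10, 11, 12, 13, 14}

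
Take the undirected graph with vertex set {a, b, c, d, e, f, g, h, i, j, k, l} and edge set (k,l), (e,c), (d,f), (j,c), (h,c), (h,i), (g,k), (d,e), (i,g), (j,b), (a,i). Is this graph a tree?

Yes

The graph has 12 vertices and 11 edges.
Connected and |E| = |V| - 1, which characterizes a tree.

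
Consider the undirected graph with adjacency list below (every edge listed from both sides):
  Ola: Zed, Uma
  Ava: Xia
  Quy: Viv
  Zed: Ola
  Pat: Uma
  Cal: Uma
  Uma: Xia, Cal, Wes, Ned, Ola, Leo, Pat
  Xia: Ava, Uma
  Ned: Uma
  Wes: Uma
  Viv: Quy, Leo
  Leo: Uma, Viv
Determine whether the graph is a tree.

Yes

|V| = 12, |E| = 11.
It is connected with exactly 11 edges, hence acyclic — it is a tree.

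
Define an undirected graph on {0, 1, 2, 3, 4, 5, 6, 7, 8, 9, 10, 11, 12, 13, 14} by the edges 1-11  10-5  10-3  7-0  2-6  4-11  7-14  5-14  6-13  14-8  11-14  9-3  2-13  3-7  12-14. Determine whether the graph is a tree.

|V| = 15, |E| = 15.
It is not connected, so it is not a tree.

No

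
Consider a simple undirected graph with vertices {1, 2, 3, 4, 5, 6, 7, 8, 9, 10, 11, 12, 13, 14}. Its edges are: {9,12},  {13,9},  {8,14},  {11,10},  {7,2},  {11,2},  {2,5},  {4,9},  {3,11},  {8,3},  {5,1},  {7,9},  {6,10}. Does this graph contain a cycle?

No

The graph has 14 vertices, 13 edges, and 1 connected component.
Since 13 = 14 - 1, the graph is a forest and contains no cycle.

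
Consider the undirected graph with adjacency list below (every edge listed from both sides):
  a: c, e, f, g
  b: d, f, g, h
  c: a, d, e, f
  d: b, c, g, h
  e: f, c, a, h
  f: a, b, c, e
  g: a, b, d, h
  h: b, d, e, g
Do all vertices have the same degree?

Yes

Degrees: a:4, b:4, c:4, d:4, e:4, f:4, g:4, h:4
Every vertex has degree 4, so the graph is 4-regular.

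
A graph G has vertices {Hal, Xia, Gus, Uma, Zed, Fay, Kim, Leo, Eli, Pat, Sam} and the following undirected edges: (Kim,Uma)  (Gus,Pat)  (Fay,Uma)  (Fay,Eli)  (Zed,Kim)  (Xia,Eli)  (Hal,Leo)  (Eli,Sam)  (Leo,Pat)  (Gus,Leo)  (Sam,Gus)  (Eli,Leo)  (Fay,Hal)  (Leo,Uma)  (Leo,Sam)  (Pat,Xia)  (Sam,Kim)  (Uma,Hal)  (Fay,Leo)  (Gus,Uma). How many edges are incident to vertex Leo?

Neighbors of Leo: Hal, Gus, Uma, Fay, Eli, Pat, Sam.

7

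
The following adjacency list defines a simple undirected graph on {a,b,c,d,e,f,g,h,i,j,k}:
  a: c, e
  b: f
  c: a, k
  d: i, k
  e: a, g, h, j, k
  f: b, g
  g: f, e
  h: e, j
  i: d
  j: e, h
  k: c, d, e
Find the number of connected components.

Component: {a, b, c, d, e, f, g, h, i, j, k}

1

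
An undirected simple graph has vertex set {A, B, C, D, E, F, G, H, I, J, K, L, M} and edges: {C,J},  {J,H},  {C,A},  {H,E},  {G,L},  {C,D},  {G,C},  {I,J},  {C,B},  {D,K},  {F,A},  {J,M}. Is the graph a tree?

|V| = 13, |E| = 12.
Connected and |E| = |V| - 1, which characterizes a tree.

Yes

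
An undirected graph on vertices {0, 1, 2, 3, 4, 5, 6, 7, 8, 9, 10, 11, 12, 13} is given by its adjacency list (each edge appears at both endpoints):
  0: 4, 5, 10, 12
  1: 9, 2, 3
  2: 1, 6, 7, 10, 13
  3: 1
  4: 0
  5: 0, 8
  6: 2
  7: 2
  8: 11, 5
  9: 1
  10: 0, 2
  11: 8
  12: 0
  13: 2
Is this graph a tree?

Yes

The graph has 14 vertices and 13 edges.
Connected and |E| = |V| - 1, which characterizes a tree.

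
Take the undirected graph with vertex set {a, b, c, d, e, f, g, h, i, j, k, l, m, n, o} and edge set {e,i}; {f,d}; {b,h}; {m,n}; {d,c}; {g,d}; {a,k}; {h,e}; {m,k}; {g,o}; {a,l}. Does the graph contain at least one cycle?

The graph has 15 vertices, 11 edges, and 4 connected components.
Since 11 = 15 - 4, the graph is a forest and contains no cycle.

No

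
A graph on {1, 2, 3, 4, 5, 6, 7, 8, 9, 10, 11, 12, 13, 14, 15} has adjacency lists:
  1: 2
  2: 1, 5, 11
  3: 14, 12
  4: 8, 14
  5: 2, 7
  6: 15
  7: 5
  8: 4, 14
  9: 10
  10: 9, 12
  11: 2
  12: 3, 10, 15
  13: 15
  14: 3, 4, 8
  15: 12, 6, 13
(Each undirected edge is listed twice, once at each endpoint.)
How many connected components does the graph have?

Component: {1, 2, 5, 7, 11}
Component: {3, 4, 6, 8, 9, 10, 12, 13, 14, 15}

2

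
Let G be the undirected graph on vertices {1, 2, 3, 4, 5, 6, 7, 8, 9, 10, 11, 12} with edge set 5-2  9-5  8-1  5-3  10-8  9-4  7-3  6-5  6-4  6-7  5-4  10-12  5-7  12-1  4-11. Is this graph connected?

No

Component: {1, 8, 10, 12}
Component: {2, 3, 4, 5, 6, 7, 9, 11}
There are 2 separate components, so the graph is not connected.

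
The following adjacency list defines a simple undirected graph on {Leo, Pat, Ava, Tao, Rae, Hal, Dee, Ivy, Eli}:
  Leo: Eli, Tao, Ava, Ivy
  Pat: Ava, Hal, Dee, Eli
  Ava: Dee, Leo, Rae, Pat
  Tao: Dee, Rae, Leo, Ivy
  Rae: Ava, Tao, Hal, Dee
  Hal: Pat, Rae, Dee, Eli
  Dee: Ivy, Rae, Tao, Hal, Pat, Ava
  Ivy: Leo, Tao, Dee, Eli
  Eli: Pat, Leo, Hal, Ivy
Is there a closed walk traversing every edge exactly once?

Degrees: Leo:4, Pat:4, Ava:4, Tao:4, Rae:4, Hal:4, Dee:6, Ivy:4, Eli:4
All degrees are even and the non-isolated vertices are connected — an Eulerian circuit exists.

Yes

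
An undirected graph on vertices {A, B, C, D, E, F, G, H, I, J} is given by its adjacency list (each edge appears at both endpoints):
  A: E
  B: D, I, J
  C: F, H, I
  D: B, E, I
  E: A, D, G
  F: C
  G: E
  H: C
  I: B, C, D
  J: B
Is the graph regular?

Degrees: A:1, B:3, C:3, D:3, E:3, F:1, G:1, H:1, I:3, J:1
Degrees are not all equal (e.g. deg(A)=1 but deg(B)=3); not regular.

No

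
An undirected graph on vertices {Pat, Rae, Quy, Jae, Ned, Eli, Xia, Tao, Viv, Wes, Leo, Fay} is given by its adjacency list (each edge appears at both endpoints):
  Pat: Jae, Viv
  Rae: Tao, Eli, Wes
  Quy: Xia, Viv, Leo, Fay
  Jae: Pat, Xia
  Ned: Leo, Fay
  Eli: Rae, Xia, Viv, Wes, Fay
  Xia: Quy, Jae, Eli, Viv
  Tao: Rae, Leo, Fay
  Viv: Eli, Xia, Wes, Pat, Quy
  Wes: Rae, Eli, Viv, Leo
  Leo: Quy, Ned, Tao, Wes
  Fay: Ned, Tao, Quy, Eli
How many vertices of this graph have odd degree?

Degrees: Pat:2, Rae:3, Quy:4, Jae:2, Ned:2, Eli:5, Xia:4, Tao:3, Viv:5, Wes:4, Leo:4, Fay:4
Odd-degree vertices: Rae, Eli, Tao, Viv.

4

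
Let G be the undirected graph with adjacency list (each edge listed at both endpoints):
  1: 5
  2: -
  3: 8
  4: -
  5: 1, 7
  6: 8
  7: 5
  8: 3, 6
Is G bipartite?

Yes

A valid 2-coloring puts {2, 4, 5, 8} on one side and {1, 3, 6, 7} on the other; every edge crosses between the two sides.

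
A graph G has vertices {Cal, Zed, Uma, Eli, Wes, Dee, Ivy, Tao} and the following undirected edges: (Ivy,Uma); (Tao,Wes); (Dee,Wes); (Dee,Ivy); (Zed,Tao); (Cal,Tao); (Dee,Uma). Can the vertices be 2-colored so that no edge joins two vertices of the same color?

No

The cycle Ivy-Uma-Dee-Ivy has length 3, which is odd, so the graph is not bipartite.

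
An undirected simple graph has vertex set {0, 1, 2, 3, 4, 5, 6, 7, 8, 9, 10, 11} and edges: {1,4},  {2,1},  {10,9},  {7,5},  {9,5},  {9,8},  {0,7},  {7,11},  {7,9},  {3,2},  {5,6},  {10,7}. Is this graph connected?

Component: {1, 2, 3, 4}
Component: {0, 5, 6, 7, 8, 9, 10, 11}
No edge joins these 2 groups, so the graph is disconnected.

No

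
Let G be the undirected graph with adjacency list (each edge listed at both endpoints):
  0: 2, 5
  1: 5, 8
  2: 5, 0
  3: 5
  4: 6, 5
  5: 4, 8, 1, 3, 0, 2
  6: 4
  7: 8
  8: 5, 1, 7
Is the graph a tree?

No

The graph has 9 vertices and 10 edges.
Connected but with 10 > 8 edges, so it has a cycle and is not a tree.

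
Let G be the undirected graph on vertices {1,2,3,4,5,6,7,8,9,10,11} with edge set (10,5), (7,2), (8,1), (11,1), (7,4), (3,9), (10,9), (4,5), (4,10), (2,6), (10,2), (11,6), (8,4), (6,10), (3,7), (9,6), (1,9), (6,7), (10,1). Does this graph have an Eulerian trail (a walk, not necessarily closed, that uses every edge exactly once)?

Degrees: 1:4, 2:3, 3:2, 4:4, 5:2, 6:5, 7:4, 8:2, 9:4, 10:6, 11:2
Odd-degree vertices: 2, 6 (2 total).
With 2 odd-degree vertices and all edges in one connected piece, an Eulerian trail exists (from 2 to 6).

Yes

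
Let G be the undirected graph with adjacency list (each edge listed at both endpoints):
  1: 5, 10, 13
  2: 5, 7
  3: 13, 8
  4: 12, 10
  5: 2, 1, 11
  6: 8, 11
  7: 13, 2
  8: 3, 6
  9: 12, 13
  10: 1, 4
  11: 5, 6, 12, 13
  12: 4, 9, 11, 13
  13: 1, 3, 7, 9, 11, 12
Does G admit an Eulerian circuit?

Degrees: 1:3, 2:2, 3:2, 4:2, 5:3, 6:2, 7:2, 8:2, 9:2, 10:2, 11:4, 12:4, 13:6
1, 5 have odd degree; an Eulerian circuit needs every degree to be even, so none exists.

No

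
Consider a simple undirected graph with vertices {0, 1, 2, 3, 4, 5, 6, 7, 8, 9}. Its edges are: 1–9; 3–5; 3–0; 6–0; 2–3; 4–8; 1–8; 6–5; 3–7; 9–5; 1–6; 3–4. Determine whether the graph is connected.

Yes

Starting from 0 and exploring outward reaches every vertex (0, 3, 6, 5, 7, 4, 2, 1, 9, 8); the graph is connected.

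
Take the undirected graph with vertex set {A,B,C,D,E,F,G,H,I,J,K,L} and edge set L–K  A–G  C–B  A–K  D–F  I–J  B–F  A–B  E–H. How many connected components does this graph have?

3

Component: {E, H}
Component: {I, J}
Component: {A, B, C, D, F, G, K, L}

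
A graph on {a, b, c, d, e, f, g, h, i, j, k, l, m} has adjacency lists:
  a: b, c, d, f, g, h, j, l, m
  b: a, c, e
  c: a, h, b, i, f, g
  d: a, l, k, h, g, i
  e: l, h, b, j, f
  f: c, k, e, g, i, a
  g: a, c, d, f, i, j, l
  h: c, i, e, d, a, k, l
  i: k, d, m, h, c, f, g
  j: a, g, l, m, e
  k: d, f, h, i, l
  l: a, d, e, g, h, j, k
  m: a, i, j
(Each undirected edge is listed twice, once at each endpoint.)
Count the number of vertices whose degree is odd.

Degrees: a:9, b:3, c:6, d:6, e:5, f:6, g:7, h:7, i:7, j:5, k:5, l:7, m:3
Odd-degree vertices: a, b, e, g, h, i, j, k, l, m.

10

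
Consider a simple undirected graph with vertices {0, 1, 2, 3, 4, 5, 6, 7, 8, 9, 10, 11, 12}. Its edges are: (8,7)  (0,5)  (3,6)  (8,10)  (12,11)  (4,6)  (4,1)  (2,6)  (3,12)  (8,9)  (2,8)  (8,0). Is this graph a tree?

Yes

|V| = 13, |E| = 12.
Connected and |E| = |V| - 1, which characterizes a tree.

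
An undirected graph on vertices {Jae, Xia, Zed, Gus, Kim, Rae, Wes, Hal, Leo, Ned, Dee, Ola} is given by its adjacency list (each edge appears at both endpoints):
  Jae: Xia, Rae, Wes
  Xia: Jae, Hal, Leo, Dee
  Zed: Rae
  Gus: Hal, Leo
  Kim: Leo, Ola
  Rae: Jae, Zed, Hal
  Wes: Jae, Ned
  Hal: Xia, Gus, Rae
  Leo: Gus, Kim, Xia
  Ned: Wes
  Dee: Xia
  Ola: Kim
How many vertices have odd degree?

8

Degrees: Jae:3, Xia:4, Zed:1, Gus:2, Kim:2, Rae:3, Wes:2, Hal:3, Leo:3, Ned:1, Dee:1, Ola:1
Odd-degree vertices: Jae, Zed, Rae, Hal, Leo, Ned, Dee, Ola.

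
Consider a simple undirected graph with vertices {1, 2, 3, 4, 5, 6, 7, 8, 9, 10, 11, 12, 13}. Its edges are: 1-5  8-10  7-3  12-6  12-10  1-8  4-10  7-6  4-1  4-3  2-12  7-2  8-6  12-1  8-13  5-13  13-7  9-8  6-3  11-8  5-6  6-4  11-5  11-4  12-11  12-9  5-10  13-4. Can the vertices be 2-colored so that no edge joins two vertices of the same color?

No

4-3-6-4 is an odd cycle (length 3), and a bipartite graph can contain only even cycles.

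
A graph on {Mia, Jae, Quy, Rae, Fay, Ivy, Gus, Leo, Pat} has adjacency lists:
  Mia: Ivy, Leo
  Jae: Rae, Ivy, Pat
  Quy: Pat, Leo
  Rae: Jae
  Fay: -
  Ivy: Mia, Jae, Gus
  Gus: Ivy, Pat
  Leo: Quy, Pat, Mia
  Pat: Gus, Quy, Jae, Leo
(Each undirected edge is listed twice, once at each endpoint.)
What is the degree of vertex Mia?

2

Neighbors of Mia: Ivy, Leo.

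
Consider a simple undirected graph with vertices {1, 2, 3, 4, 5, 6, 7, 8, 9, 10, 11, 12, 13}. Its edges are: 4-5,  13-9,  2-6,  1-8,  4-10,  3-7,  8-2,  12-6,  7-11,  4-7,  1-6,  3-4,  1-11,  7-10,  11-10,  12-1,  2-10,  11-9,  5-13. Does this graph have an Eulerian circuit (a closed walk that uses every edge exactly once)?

No

Degrees: 1:4, 2:3, 3:2, 4:4, 5:2, 6:3, 7:4, 8:2, 9:2, 10:4, 11:4, 12:2, 13:2
2, 6 have odd degree; an Eulerian circuit needs every degree to be even, so none exists.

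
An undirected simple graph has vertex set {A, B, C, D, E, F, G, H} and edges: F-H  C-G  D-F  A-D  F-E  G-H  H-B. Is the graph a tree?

The graph has 8 vertices and 7 edges.
Connected and |E| = |V| - 1, which characterizes a tree.

Yes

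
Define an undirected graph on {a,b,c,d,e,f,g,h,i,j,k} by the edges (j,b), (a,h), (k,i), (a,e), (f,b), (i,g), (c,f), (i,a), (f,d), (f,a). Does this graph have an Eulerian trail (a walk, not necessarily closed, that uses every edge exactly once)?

Degrees: a:4, b:2, c:1, d:1, e:1, f:4, g:1, h:1, i:3, j:1, k:1
Odd-degree vertices: c, d, e, g, h, i, j, k (8 total).
With 8 odd-degree vertices (more than two), no single trail can use every edge.

No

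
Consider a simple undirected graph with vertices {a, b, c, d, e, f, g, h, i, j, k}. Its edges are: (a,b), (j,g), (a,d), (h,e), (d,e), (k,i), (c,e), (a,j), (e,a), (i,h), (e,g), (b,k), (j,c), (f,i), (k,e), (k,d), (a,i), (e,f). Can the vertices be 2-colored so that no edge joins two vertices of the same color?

The cycle e-d-k-e has length 3, which is odd, so the graph is not bipartite.

No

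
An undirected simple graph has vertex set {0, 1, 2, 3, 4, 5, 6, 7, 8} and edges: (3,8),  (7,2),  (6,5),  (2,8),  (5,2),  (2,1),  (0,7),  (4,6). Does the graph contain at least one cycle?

No

The graph has 9 vertices, 8 edges, and 1 connected component.
A forest on 9 vertices with 1 component has exactly 8 edges, which matches — so no cycle.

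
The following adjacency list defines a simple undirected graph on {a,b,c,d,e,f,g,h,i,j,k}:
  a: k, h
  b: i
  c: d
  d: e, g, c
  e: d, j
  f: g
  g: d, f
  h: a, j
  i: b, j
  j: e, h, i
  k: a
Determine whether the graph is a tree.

|V| = 11, |E| = 10.
It is connected with exactly 10 edges, hence acyclic — it is a tree.

Yes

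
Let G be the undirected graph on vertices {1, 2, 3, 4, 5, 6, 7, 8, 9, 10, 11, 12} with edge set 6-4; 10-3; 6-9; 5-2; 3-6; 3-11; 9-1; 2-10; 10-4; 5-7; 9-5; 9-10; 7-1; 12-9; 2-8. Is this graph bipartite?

Yes

Color {2, 3, 4, 7, 9} black and {1, 5, 6, 8, 10, 11, 12} white. No edge joins two same-colored vertices, so the graph is bipartite.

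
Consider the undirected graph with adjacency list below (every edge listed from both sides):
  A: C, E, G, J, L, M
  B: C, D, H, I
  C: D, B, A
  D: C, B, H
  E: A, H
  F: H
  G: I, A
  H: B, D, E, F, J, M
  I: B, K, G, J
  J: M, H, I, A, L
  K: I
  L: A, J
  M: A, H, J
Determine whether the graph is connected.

Yes

A breadth-first search from A visits A, C, G, J, L, M, E, B, D, I, H, K, F — all 13 vertices — so the graph is connected.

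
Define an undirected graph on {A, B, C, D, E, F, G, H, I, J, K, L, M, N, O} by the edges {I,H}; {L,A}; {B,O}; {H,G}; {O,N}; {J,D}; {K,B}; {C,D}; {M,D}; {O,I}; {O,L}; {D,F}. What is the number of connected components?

Component: {E}
Component: {C, D, F, J, M}
Component: {A, B, G, H, I, K, L, N, O}

3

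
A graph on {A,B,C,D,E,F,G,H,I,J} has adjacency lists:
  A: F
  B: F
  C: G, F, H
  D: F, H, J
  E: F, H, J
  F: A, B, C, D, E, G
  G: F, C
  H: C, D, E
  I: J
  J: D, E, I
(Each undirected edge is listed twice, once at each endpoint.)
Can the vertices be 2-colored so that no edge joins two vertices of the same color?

No

The cycle C-G-F-C has length 3, which is odd, so the graph is not bipartite.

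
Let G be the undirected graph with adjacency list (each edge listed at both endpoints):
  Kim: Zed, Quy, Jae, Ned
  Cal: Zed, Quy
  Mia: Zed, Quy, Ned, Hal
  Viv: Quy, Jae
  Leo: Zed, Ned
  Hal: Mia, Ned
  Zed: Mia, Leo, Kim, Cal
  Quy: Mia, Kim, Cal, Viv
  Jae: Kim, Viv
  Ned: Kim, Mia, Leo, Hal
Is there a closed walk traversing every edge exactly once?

Yes

Degrees: Kim:4, Cal:2, Mia:4, Viv:2, Leo:2, Hal:2, Zed:4, Quy:4, Jae:2, Ned:4
All degrees are even and the non-isolated vertices are connected — an Eulerian circuit exists.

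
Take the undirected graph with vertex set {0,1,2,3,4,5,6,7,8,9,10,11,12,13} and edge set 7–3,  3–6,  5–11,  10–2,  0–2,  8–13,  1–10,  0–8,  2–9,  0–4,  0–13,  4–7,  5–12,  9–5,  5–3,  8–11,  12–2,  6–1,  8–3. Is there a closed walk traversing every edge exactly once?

Yes

Degrees: 0:4, 1:2, 2:4, 3:4, 4:2, 5:4, 6:2, 7:2, 8:4, 9:2, 10:2, 11:2, 12:2, 13:2
Every vertex has even degree and the edges form a single connected piece, so an Eulerian circuit exists.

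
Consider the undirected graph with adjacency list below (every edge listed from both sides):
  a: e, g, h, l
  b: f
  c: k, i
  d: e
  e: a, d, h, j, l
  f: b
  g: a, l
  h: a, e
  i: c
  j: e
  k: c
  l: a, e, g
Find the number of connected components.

3

Component: {b, f}
Component: {c, i, k}
Component: {a, d, e, g, h, j, l}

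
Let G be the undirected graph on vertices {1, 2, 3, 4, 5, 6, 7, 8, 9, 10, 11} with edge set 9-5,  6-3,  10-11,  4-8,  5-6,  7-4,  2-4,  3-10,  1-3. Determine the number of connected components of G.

2

Component: {2, 4, 7, 8}
Component: {1, 3, 5, 6, 9, 10, 11}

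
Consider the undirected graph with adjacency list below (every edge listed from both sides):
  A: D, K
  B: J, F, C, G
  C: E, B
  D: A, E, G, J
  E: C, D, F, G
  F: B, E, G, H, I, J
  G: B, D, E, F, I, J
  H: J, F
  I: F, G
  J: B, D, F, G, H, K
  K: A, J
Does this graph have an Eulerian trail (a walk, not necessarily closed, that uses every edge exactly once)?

Yes

Degrees: A:2, B:4, C:2, D:4, E:4, F:6, G:6, H:2, I:2, J:6, K:2
Odd-degree vertices: none (0 total).
The non-isolated vertices are connected and exactly 0 have odd degree, so an Eulerian trail exists.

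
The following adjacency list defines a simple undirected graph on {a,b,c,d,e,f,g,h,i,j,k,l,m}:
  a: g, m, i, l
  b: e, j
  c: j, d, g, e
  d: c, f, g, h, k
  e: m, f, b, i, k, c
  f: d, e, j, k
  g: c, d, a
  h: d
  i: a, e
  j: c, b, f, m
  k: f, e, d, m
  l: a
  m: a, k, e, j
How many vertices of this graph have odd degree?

Degrees: a:4, b:2, c:4, d:5, e:6, f:4, g:3, h:1, i:2, j:4, k:4, l:1, m:4
Odd-degree vertices: d, g, h, l.

4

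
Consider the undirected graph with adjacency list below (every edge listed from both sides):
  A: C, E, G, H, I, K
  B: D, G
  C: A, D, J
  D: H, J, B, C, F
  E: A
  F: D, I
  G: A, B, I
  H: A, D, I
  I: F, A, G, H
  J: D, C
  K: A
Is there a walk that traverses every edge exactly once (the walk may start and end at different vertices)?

Degrees: A:6, B:2, C:3, D:5, E:1, F:2, G:3, H:3, I:4, J:2, K:1
Odd-degree vertices: C, D, E, G, H, K (6 total).
With 6 odd-degree vertices (more than two), no single trail can use every edge.

No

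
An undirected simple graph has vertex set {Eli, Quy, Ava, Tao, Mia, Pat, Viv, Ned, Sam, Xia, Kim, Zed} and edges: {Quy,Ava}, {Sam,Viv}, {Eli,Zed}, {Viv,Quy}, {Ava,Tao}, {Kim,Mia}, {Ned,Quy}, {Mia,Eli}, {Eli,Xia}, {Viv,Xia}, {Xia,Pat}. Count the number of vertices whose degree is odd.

10

Degrees: Eli:3, Quy:3, Ava:2, Tao:1, Mia:2, Pat:1, Viv:3, Ned:1, Sam:1, Xia:3, Kim:1, Zed:1
Odd-degree vertices: Eli, Quy, Tao, Pat, Viv, Ned, Sam, Xia, Kim, Zed.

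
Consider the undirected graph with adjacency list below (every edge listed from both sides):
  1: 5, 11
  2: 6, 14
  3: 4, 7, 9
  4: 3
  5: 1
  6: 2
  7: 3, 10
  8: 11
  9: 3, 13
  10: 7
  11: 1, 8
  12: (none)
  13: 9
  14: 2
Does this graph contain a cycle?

No

|V| = 14, |E| = 10, number of components = 4.
A forest on 14 vertices with 4 components has exactly 10 edges, which matches — so no cycle.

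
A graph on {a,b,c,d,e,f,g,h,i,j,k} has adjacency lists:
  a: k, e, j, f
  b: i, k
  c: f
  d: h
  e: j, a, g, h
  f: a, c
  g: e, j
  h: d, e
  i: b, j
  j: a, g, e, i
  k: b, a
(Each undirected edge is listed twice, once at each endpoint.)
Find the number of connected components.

Component: {a, b, c, d, e, f, g, h, i, j, k}

1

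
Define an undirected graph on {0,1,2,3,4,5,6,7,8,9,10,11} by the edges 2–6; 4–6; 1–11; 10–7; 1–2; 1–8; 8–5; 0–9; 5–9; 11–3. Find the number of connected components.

2

Component: {7, 10}
Component: {0, 1, 2, 3, 4, 5, 6, 8, 9, 11}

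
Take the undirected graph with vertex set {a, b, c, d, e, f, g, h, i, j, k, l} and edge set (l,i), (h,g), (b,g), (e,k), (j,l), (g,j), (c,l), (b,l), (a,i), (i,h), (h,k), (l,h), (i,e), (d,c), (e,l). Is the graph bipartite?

No

h-i-l-h is an odd cycle (length 3), and a bipartite graph can contain only even cycles.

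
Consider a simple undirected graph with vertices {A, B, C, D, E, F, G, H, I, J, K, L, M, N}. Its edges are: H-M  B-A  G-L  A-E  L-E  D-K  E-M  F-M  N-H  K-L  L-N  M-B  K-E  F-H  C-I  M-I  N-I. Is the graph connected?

Component: {J}
Component: {A, B, C, D, E, F, G, H, I, K, L, M, N}
No edge joins these 2 groups, so the graph is disconnected.

No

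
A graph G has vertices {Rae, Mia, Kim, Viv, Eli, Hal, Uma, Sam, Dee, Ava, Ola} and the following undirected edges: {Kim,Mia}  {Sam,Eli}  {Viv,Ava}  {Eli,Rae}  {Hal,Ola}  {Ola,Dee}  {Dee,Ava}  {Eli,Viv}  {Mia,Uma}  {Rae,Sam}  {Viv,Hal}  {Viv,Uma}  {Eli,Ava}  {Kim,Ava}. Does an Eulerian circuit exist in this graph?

Yes

Degrees: Rae:2, Mia:2, Kim:2, Viv:4, Eli:4, Hal:2, Uma:2, Sam:2, Dee:2, Ava:4, Ola:2
All degrees are even and the non-isolated vertices are connected — an Eulerian circuit exists.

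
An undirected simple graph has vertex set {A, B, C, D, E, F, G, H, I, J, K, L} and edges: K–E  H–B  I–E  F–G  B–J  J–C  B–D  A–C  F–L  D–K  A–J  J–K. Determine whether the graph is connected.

No

Component: {F, G, L}
Component: {A, B, C, D, E, H, I, J, K}
There are 2 separate components, so the graph is not connected.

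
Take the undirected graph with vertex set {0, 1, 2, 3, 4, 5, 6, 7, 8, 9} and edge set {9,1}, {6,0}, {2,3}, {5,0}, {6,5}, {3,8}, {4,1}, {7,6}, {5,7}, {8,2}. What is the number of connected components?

3

Component: {1, 4, 9}
Component: {2, 3, 8}
Component: {0, 5, 6, 7}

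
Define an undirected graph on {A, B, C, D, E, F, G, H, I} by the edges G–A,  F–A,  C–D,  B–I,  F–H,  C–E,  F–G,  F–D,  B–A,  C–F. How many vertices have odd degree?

Degrees: A:3, B:2, C:3, D:2, E:1, F:5, G:2, H:1, I:1
Odd-degree vertices: A, C, E, F, H, I.

6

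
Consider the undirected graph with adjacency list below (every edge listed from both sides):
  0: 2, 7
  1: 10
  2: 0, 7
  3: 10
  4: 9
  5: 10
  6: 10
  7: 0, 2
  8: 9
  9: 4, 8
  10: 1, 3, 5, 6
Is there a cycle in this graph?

Yes

The graph has 11 vertices, 9 edges, and 3 connected components.
One cycle is 0-2-7-0.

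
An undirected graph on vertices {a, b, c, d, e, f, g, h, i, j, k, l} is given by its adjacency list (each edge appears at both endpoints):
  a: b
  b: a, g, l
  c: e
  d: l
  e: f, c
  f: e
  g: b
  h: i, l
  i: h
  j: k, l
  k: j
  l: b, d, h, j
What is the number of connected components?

2

Component: {c, e, f}
Component: {a, b, d, g, h, i, j, k, l}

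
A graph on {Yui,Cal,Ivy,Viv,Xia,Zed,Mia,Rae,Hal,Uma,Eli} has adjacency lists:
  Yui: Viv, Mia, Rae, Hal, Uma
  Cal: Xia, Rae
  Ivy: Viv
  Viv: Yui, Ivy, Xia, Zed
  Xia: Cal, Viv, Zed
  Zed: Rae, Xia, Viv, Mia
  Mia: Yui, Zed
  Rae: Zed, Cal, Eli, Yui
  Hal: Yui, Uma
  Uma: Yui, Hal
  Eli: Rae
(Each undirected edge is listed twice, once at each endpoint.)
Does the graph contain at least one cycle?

Yes

The graph has 11 vertices, 15 edges, and 1 connected component.
One cycle is Yui-Mia-Zed-Xia-Viv-Yui.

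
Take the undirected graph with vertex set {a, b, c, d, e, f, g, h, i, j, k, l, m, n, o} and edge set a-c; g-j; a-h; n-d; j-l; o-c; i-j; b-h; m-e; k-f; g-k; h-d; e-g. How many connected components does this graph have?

2

Component: {a, b, c, d, h, n, o}
Component: {e, f, g, i, j, k, l, m}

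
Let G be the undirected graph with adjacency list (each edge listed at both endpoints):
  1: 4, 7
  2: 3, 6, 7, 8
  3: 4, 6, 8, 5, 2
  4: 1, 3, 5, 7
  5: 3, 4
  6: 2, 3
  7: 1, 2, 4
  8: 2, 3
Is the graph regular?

Degrees: 1:2, 2:4, 3:5, 4:4, 5:2, 6:2, 7:3, 8:2
Vertex 1 has degree 2 while 3 has degree 5, so the graph is not regular.

No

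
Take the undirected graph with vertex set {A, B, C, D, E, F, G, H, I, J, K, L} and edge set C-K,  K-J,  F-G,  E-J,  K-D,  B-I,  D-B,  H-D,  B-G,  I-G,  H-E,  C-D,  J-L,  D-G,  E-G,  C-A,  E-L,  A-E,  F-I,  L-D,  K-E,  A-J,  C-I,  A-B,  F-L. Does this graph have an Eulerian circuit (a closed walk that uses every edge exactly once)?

No

Degrees: A:4, B:4, C:4, D:6, E:6, F:3, G:5, H:2, I:4, J:4, K:4, L:4
F, G have odd degree; an Eulerian circuit needs every degree to be even, so none exists.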